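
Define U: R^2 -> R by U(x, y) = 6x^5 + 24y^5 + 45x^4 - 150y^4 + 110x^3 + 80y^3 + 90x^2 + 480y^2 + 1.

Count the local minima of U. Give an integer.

U separates as a function of x plus a function of y, so ∇U=0 decouples.
∂U/∂x = 30x(x + 1)(x + 2)(x + 3) = 0 at x ∈ {-3, -2, -1, 0}; ∂U/∂y = 120y(y - 4)(y - 2)(y + 1) = 0 at y ∈ {-1, 0, 2, 4}.
The Hessian is diagonal: diag(U_xx, U_yy). Second derivatives: U_xx(-3)=-180, U_xx(-2)=60, U_xx(-1)=-60, U_xx(0)=180; U_yy(-1)=-1800, U_yy(0)=960, U_yy(2)=-1440, U_yy(4)=4800.
Local minima occur where both diagonal entries positive: (-2, 0), (-2, 4), (0, 0), (0, 4). Count: 4.

4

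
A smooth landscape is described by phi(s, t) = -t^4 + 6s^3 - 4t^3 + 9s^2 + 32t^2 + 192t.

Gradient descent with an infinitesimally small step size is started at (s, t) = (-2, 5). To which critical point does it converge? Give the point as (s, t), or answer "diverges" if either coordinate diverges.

phi is separable, so gradient descent decouples: s follows -∂phi/∂s, t follows -∂phi/∂t.
∂phi/∂s = 18s(s + 1); at s=-2 this is 36, so s decreases.
∂phi/∂t = -4(t - 4)(t + 3)(t + 4); at t=5 this is -288, so t increases.
The s-coordinate has no critical point in that direction and runs off to infinity.

diverges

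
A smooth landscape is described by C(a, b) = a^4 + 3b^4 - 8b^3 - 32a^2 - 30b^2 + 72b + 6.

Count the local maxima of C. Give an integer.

C separates as a function of a plus a function of b, so ∇C=0 decouples.
∂C/∂a = 4a(a - 4)(a + 4) = 0 at a ∈ {-4, 0, 4}; ∂C/∂b = 12(b - 3)(b - 1)(b + 2) = 0 at b ∈ {-2, 1, 3}.
The Hessian is diagonal: diag(C_aa, C_bb). Second derivatives: C_aa(-4)=128, C_aa(0)=-64, C_aa(4)=128; C_bb(-2)=180, C_bb(1)=-72, C_bb(3)=120.
Local maxima occur where both diagonal entries negative: (0, 1). Count: 1.

1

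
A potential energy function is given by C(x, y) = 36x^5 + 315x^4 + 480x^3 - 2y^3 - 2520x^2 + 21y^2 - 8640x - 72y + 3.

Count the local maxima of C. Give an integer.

C separates as a function of x plus a function of y, so ∇C=0 decouples.
∂C/∂x = 180(x - 2)(x + 2)(x + 3)(x + 4) = 0 at x ∈ {-4, -3, -2, 2}; ∂C/∂y = -6(y - 4)(y - 3) = 0 at y ∈ {3, 4}.
The Hessian is diagonal: diag(C_xx, C_yy). Second derivatives: C_xx(-4)=-2160, C_xx(-3)=900, C_xx(-2)=-1440, C_xx(2)=21600; C_yy(3)=6, C_yy(4)=-6.
Local maxima occur where both diagonal entries negative: (-4, 4), (-2, 4). Count: 2.

2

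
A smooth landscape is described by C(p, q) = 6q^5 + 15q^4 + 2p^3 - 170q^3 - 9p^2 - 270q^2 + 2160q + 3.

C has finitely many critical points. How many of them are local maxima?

2

C separates as a function of p plus a function of q, so ∇C=0 decouples.
∂C/∂p = 6p(p - 3) = 0 at p ∈ {0, 3}; ∂C/∂q = 30(q - 3)(q - 2)(q + 3)(q + 4) = 0 at q ∈ {-4, -3, 2, 3}.
The Hessian is diagonal: diag(C_pp, C_qq). Second derivatives: C_pp(0)=-18, C_pp(3)=18; C_qq(-4)=-1260, C_qq(-3)=900, C_qq(2)=-900, C_qq(3)=1260.
Local maxima occur where both diagonal entries negative: (0, -4), (0, 2). Count: 2.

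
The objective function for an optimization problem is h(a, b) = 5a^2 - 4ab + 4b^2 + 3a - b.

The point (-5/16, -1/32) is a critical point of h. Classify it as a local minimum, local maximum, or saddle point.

local minimum

The Hessian of h is constant: H = [[10, -4], [-4, 8]].
det(H) = 10·8 − (-4)² = 64.
det(H) > 0 and tr(H) = 18 > 0, so H is positive definite and the point is a local minimum.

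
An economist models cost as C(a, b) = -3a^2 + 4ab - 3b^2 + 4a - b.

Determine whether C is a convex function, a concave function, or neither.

concave

C is quadratic, so its Hessian is the constant matrix H = [[-6, 4], [4, -6]].
det(H) = 20, tr(H) = -12.
det(H) > 0 and tr(H) < 0, so H is negative definite everywhere: concave.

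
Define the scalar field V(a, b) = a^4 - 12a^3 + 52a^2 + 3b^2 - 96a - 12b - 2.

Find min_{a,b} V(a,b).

V(a,b) separates as P(a) + Q(b) − 2, so its minimum is min P + min Q − 2.
P'(a) = 4(a - 4)(a - 3)(a - 2) vanishes at a ∈ {2, 3, 4}; Q'(b) = 6b - 12 vanishes at b ∈ {2}.
Local minima of P (where P''>0): P(2)=-64, P(4)=-64. Local minima of Q: Q(2)=-12.
So the global minimum of V is P(2) + Q(2) − 2 = -64 − 12 − 2 = -78, attained at (2, 2).

-78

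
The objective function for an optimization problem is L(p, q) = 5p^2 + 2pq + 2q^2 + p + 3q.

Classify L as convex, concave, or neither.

L is quadratic, so its Hessian is the constant matrix H = [[10, 2], [2, 4]].
det(H) = 36, tr(H) = 14.
det(H) > 0 and tr(H) > 0, so H is positive definite everywhere: convex.

convex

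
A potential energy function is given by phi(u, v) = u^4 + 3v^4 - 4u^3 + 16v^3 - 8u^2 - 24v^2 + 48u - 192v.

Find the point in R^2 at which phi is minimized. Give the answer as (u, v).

(-2, 2)

phi(u,v) separates as P(u) + Q(v), so its minimum is min P + min Q.
P'(u) = 4(u - 3)(u - 2)(u + 2) vanishes at u ∈ {-2, 2, 3}; Q'(v) = 12(v - 2)(v + 2)(v + 4) vanishes at v ∈ {-4, -2, 2}.
Local minima of P (where P''>0): P(-2)=-80, P(3)=45. Local minima of Q: Q(-4)=128, Q(2)=-304.
So the global minimum of phi is P(-2) + Q(2) = -80 − 304 = -384, attained at (-2, 2).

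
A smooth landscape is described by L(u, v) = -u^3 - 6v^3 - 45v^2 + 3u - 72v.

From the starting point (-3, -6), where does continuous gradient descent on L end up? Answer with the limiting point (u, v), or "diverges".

L is separable, so gradient descent decouples: u follows -∂L/∂u, v follows -∂L/∂v.
∂L/∂u = -3(u - 1)(u + 1); at u=-3 this is -24, so u increases.
∂L/∂v = -18(v + 1)(v + 4); at v=-6 this is -180, so v increases.
u converges to its nearest critical value -1 (a local min of the u-part); v converges to -4. The iterate converges to (-1, -4).

(-1, -4)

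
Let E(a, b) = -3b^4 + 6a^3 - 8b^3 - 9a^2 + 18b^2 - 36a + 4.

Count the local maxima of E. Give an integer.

2

E separates as a function of a plus a function of b, so ∇E=0 decouples.
∂E/∂a = 18(a - 2)(a + 1) = 0 at a ∈ {-1, 2}; ∂E/∂b = -12b(b - 1)(b + 3) = 0 at b ∈ {-3, 0, 1}.
The Hessian is diagonal: diag(E_aa, E_bb). Second derivatives: E_aa(-1)=-54, E_aa(2)=54; E_bb(-3)=-144, E_bb(0)=36, E_bb(1)=-48.
Local maxima occur where both diagonal entries negative: (-1, -3), (-1, 1). Count: 2.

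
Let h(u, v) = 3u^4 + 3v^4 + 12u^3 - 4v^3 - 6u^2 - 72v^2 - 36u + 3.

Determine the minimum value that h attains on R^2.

h(u,v) separates as P(u) + Q(v) + 3, so its minimum is min P + min Q + 3.
P'(u) = 12(u - 1)(u + 1)(u + 3) vanishes at u ∈ {-3, -1, 1}; Q'(v) = 12v(v - 4)(v + 3) vanishes at v ∈ {-3, 0, 4}.
Local minima of P (where P''>0): P(-3)=-27, P(1)=-27. Local minima of Q: Q(-3)=-297, Q(4)=-640.
So the global minimum of h is P(-3) + Q(4) + 3 = -27 − 640 + 3 = -664, attained at (-3, 4).

-664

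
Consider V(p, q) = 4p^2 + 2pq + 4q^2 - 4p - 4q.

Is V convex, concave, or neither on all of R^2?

convex

V is quadratic, so its Hessian is the constant matrix H = [[8, 2], [2, 8]].
det(H) = 60, tr(H) = 16.
det(H) > 0 and tr(H) > 0, so H is positive definite everywhere: convex.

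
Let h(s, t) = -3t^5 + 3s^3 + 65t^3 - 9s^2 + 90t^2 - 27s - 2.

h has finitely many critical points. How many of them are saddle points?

4

h separates as a function of s plus a function of t, so ∇h=0 decouples.
∂h/∂s = 9(s - 3)(s + 1) = 0 at s ∈ {-1, 3}; ∂h/∂t = -15t(t - 4)(t + 1)(t + 3) = 0 at t ∈ {-3, -1, 0, 4}.
The Hessian is diagonal: diag(h_ss, h_tt). Second derivatives: h_ss(-1)=-36, h_ss(3)=36; h_tt(-3)=630, h_tt(-1)=-150, h_tt(0)=180, h_tt(4)=-2100.
Saddle points occur where the two diagonal entries have opposite signs: (-1, -3), (-1, 0), (3, -1), (3, 4). Count: 4.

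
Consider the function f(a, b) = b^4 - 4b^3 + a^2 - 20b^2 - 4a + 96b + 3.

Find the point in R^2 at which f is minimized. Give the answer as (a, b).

f(a,b) separates as P(a) + Q(b) + 3, so its minimum is min P + min Q + 3.
P'(a) = 2a - 4 vanishes at a ∈ {2}; Q'(b) = 4(b - 4)(b - 2)(b + 3) vanishes at b ∈ {-3, 2, 4}.
Local minima of P (where P''>0): P(2)=-4. Local minima of Q: Q(-3)=-279, Q(4)=64.
So the global minimum of f is P(2) + Q(-3) + 3 = -4 − 279 + 3 = -280, attained at (2, -3).

(2, -3)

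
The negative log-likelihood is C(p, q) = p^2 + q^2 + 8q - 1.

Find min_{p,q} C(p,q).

-17

C(p,q) separates as A(p) + B(q) − 1, so its minimum is min A + min B − 1.
A'(p) = 2p vanishes at p ∈ {0}; B'(q) = 2q + 8 vanishes at q ∈ {-4}.
Local minima of A (where A''>0): A(0)=0. Local minima of B: B(-4)=-16.
So the global minimum of C is A(0) + B(-4) − 1 = 0 − 16 − 1 = -17, attained at (0, -4).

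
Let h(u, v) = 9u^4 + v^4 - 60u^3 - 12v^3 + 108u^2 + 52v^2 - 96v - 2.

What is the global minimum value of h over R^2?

h(u,v) separates as P(u) + Q(v) − 2, so its minimum is min P + min Q − 2.
P'(u) = 36u(u - 3)(u - 2) vanishes at u ∈ {0, 2, 3}; Q'(v) = 4(v - 4)(v - 3)(v - 2) vanishes at v ∈ {2, 3, 4}.
Local minima of P (where P''>0): P(0)=0, P(3)=81. Local minima of Q: Q(2)=-64, Q(4)=-64.
So the global minimum of h is P(0) + Q(2) − 2 = 0 − 64 − 2 = -66, attained at (0, 2).

-66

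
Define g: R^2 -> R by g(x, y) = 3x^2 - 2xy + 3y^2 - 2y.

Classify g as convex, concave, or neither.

convex

g is quadratic, so its Hessian is the constant matrix H = [[6, -2], [-2, 6]].
det(H) = 32, tr(H) = 12.
det(H) > 0 and tr(H) > 0, so H is positive definite everywhere: convex.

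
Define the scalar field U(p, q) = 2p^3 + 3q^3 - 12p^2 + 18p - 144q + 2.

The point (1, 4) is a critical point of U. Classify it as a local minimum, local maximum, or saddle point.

The mixed partial ∂²U/∂p∂q is 0, so the Hessian at any point is diag(U_pp, U_qq) = diag(12(p - 2), 18q).
At (1, 4): H = diag(-12, 72).
The eigenvalues have opposite signs, so H is indefinite: a saddle point.

saddle point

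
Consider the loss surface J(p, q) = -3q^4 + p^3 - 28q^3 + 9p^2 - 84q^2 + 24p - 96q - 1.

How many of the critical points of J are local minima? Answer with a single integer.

1

J separates as a function of p plus a function of q, so ∇J=0 decouples.
∂J/∂p = 3(p + 2)(p + 4) = 0 at p ∈ {-4, -2}; ∂J/∂q = -12(q + 1)(q + 2)(q + 4) = 0 at q ∈ {-4, -2, -1}.
The Hessian is diagonal: diag(J_pp, J_qq). Second derivatives: J_pp(-4)=-6, J_pp(-2)=6; J_qq(-4)=-72, J_qq(-2)=24, J_qq(-1)=-36.
Local minima occur where both diagonal entries positive: (-2, -2). Count: 1.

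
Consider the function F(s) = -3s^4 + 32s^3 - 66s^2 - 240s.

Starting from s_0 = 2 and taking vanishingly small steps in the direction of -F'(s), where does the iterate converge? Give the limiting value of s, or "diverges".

F'(s) = -12(s - 5)(s - 4)(s + 1), so F'(2) = -216.
Gradient descent moves in the -F' direction, i.e. s is increasing.
The nearest critical point in that direction is s = 4, where F'' = 60 > 0 (a local minimum). The iterate converges there.

4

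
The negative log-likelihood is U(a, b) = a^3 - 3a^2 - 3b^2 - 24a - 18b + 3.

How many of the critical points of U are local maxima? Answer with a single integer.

U separates as a function of a plus a function of b, so ∇U=0 decouples.
∂U/∂a = 3(a - 4)(a + 2) = 0 at a ∈ {-2, 4}; ∂U/∂b = -6(b + 3) = 0 at b ∈ {-3}.
The Hessian is diagonal: diag(U_aa, U_bb). Second derivatives: U_aa(-2)=-18, U_aa(4)=18; U_bb(-3)=-6.
Local maxima occur where both diagonal entries negative: (-2, -3). Count: 1.

1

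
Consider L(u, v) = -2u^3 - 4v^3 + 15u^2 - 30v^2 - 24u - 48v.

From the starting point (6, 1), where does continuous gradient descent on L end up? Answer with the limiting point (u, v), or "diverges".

diverges

L is separable, so gradient descent decouples: u follows -∂L/∂u, v follows -∂L/∂v.
∂L/∂u = -6(u - 4)(u - 1); at u=6 this is -60, so u increases.
∂L/∂v = -12(v + 1)(v + 4); at v=1 this is -120, so v increases.
The u-coordinate has no critical point in that direction and runs off to infinity.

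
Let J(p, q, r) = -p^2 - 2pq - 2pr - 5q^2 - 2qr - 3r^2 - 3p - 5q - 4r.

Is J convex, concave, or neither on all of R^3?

J is quadratic, so its Hessian is the constant matrix H = [[-2, -2, -2], [-2, -10, -2], [-2, -2, -6]].
Leading principal minors: -2, 16, -64.
Signs alternate −, +, − ⇒ H ≺ 0 ⇒ concave.

concave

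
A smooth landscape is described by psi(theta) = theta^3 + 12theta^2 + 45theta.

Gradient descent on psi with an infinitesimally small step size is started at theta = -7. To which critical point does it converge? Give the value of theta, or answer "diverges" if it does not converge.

diverges

psi'(theta) = 3(theta + 3)(theta + 5), so psi'(-7) = 24.
Gradient descent moves in the -psi' direction, i.e. theta is decreasing.
There is no critical point below theta=-7, and psi' keeps the same sign, so the iterate runs off to −∞.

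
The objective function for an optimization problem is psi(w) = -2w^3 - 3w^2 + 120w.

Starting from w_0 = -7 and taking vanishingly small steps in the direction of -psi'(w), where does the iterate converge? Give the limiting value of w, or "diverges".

-5

psi'(w) = -6(w - 4)(w + 5), so psi'(-7) = -132.
Gradient descent moves in the -psi' direction, i.e. w is increasing.
The nearest critical point in that direction is w = -5, where psi'' = 54 > 0 (a local minimum). The iterate converges there.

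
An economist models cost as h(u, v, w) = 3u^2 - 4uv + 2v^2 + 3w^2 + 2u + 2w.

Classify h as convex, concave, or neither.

convex

h is quadratic, so its Hessian is the constant matrix H = [[6, -4, 0], [-4, 4, 0], [0, 0, 6]].
Leading principal minors: 6, 8, 48.
All positive ⇒ H ≻ 0 ⇒ convex.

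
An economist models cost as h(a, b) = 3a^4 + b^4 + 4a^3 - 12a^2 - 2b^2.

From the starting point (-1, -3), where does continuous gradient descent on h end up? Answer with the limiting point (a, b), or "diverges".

(-2, -1)

h is separable, so gradient descent decouples: a follows -∂h/∂a, b follows -∂h/∂b.
∂h/∂a = 12a(a - 1)(a + 2); at a=-1 this is 24, so a decreases.
∂h/∂b = 4b(b - 1)(b + 1); at b=-3 this is -96, so b increases.
a converges to its nearest critical value -2 (a local min of the a-part); b converges to -1. The iterate converges to (-2, -1).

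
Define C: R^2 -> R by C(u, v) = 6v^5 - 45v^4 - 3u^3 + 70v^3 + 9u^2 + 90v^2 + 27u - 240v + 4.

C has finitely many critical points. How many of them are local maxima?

C separates as a function of u plus a function of v, so ∇C=0 decouples.
∂C/∂u = -9(u - 3)(u + 1) = 0 at u ∈ {-1, 3}; ∂C/∂v = 30(v - 4)(v - 2)(v - 1)(v + 1) = 0 at v ∈ {-1, 1, 2, 4}.
The Hessian is diagonal: diag(C_uu, C_vv). Second derivatives: C_uu(-1)=36, C_uu(3)=-36; C_vv(-1)=-900, C_vv(1)=180, C_vv(2)=-180, C_vv(4)=900.
Local maxima occur where both diagonal entries negative: (3, -1), (3, 2). Count: 2.

2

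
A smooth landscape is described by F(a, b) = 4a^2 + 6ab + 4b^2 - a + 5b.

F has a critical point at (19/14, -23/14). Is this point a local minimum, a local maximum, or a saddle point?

local minimum

The Hessian of F is constant: H = [[8, 6], [6, 8]].
det(H) = 8·8 − 6² = 28.
det(H) > 0 and tr(H) = 16 > 0, so H is positive definite and the point is a local minimum.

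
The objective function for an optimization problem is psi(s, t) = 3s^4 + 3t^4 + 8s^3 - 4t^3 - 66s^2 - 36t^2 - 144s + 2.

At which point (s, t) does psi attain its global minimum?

psi(s,t) separates as P(s) + Q(t) + 2, so its minimum is min P + min Q + 2.
P'(s) = 12(s - 3)(s + 1)(s + 4) vanishes at s ∈ {-4, -1, 3}; Q'(t) = 12t(t - 3)(t + 2) vanishes at t ∈ {-2, 0, 3}.
Local minima of P (where P''>0): P(-4)=-224, P(3)=-567. Local minima of Q: Q(-2)=-64, Q(3)=-189.
So the global minimum of psi is P(3) + Q(3) + 2 = -567 − 189 + 2 = -754, attained at (3, 3).

(3, 3)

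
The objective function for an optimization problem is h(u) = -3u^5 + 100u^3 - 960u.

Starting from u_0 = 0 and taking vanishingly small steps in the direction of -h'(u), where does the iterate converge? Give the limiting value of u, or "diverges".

h'(u) = -15(u - 4)(u - 2)(u + 2)(u + 4), so h'(0) = -960.
Gradient descent moves in the -h' direction, i.e. u is increasing.
The nearest critical point in that direction is u = 2, where h'' = 720 > 0 (a local minimum). The iterate converges there.

2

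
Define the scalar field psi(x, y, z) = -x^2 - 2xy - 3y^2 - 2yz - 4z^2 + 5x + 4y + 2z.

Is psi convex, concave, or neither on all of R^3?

concave

psi is quadratic, so its Hessian is the constant matrix H = [[-2, -2, 0], [-2, -6, -2], [0, -2, -8]].
Leading principal minors: -2, 8, -56.
Signs alternate −, +, − ⇒ H ≺ 0 ⇒ concave.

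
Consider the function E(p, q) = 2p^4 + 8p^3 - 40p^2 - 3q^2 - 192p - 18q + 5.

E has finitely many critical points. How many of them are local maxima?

1

E separates as a function of p plus a function of q, so ∇E=0 decouples.
∂E/∂p = 8(p - 3)(p + 2)(p + 4) = 0 at p ∈ {-4, -2, 3}; ∂E/∂q = -6(q + 3) = 0 at q ∈ {-3}.
The Hessian is diagonal: diag(E_pp, E_qq). Second derivatives: E_pp(-4)=112, E_pp(-2)=-80, E_pp(3)=280; E_qq(-3)=-6.
Local maxima occur where both diagonal entries negative: (-2, -3). Count: 1.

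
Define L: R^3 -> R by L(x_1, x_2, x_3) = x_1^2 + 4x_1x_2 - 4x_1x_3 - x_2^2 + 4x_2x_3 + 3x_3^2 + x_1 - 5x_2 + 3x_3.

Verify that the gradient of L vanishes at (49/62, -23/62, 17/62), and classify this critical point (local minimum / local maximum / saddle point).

∇L = (2x_1 + 4x_2 - 4x_3 + 1, 4x_1 - 2x_2 + 4x_3 - 5, -4x_1 + 4x_2 + 6x_3 + 3); substituting (49/62, -23/62, 17/62) gives ∇L = (0, 0, 0), so (49/62, -23/62, 17/62) is indeed a critical point.
The Hessian is constant: H = [[2, 4, -4], [4, -2, 4], [-4, 4, 6]].
Leading principal minors: Δ₁ = 2, Δ₂ = -20, Δ₃ = -248.
The minors fit neither the all-positive nor the alternating-sign pattern, so H is indefinite: a saddle point.

saddle point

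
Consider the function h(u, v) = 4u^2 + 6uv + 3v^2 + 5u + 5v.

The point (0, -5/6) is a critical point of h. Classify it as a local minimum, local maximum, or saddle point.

local minimum

The Hessian of h is constant: H = [[8, 6], [6, 6]].
det(H) = 8·6 − 6² = 12.
det(H) > 0 and tr(H) = 14 > 0, so H is positive definite and the point is a local minimum.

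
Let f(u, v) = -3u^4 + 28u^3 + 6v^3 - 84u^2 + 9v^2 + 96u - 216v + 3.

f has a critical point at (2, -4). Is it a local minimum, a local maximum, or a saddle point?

saddle point

The mixed partial ∂²f/∂u∂v is 0, so the Hessian at any point is diag(f_uu, f_vv) = diag(12(-3u^2 + 14u - 14), 18(2v + 1)).
At (2, -4): H = diag(24, -126).
The eigenvalues have opposite signs, so H is indefinite: a saddle point.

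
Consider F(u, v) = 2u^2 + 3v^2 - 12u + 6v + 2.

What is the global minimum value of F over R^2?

F(u,v) separates as P(u) + Q(v) + 2, so its minimum is min P + min Q + 2.
P'(u) = 4u - 12 vanishes at u ∈ {3}; Q'(v) = 6v + 6 vanishes at v ∈ {-1}.
Local minima of P (where P''>0): P(3)=-18. Local minima of Q: Q(-1)=-3.
So the global minimum of F is P(3) + Q(-1) + 2 = -18 − 3 + 2 = -19, attained at (3, -1).

-19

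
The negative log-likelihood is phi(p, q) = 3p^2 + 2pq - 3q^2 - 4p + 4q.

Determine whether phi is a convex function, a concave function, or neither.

neither

phi is quadratic, so its Hessian is the constant matrix H = [[6, 2], [2, -6]].
det(H) = -40, tr(H) = 0.
det(H) < 0, so H is indefinite: neither convex nor concave.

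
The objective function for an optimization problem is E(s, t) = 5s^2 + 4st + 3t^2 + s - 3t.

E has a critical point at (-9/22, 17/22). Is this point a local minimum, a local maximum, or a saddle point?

The Hessian of E is constant: H = [[10, 4], [4, 6]].
det(H) = 10·6 − 4² = 44.
det(H) > 0 and tr(H) = 16 > 0, so H is positive definite and the point is a local minimum.

local minimum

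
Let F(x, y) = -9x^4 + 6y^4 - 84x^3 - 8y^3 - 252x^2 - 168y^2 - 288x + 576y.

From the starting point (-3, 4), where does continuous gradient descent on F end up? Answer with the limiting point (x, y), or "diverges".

F is separable, so gradient descent decouples: x follows -∂F/∂x, y follows -∂F/∂y.
∂F/∂x = -36(x + 1)(x + 2)(x + 4); at x=-3 this is -72, so x increases.
∂F/∂y = 24(y - 3)(y - 2)(y + 4); at y=4 this is 384, so y decreases.
x converges to its nearest critical value -2 (a local min of the x-part); y converges to 3. The iterate converges to (-2, 3).

(-2, 3)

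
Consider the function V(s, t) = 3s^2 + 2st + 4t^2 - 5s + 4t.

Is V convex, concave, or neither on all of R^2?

convex

V is quadratic, so its Hessian is the constant matrix H = [[6, 2], [2, 8]].
det(H) = 44, tr(H) = 14.
det(H) > 0 and tr(H) > 0, so H is positive definite everywhere: convex.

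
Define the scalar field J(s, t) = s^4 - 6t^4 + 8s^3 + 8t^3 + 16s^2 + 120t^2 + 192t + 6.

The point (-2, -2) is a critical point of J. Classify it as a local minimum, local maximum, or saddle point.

local maximum

The mixed partial ∂²J/∂s∂t is 0, so the Hessian at any point is diag(J_ss, J_tt) = diag(4(3s^2 + 12s + 8), 24(-3t^2 + 2t + 10)).
At (-2, -2): H = diag(-16, -144).
Both eigenvalues are negative, so H is negative definite: a local maximum.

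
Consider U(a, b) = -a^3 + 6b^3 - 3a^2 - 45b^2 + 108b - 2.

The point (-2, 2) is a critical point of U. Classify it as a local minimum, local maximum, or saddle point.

saddle point

The mixed partial ∂²U/∂a∂b is 0, so the Hessian at any point is diag(U_aa, U_bb) = diag(-6(a + 1), 18(2b - 5)).
At (-2, 2): H = diag(6, -18).
The eigenvalues have opposite signs, so H is indefinite: a saddle point.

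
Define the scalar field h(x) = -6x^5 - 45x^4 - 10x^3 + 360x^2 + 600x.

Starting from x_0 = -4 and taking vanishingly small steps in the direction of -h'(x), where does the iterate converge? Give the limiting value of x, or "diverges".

-5

h'(x) = -30(x - 2)(x + 1)(x + 2)(x + 5), so h'(-4) = 1080.
Gradient descent moves in the -h' direction, i.e. x is decreasing.
The nearest critical point in that direction is x = -5, where h'' = 2520 > 0 (a local minimum). The iterate converges there.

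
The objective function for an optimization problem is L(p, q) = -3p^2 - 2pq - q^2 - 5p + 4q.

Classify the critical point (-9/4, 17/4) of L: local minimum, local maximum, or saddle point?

local maximum

The Hessian of L is constant: H = [[-6, -2], [-2, -2]].
det(H) = (-6)·(-2) − (-2)² = 8.
det(H) > 0 and tr(H) = -8 < 0, so H is negative definite and the point is a local maximum.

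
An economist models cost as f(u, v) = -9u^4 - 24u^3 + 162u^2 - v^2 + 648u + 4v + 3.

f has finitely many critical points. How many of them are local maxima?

2

f separates as a function of u plus a function of v, so ∇f=0 decouples.
∂f/∂u = -36(u - 3)(u + 2)(u + 3) = 0 at u ∈ {-3, -2, 3}; ∂f/∂v = -2(v - 2) = 0 at v ∈ {2}.
The Hessian is diagonal: diag(f_uu, f_vv). Second derivatives: f_uu(-3)=-216, f_uu(-2)=180, f_uu(3)=-1080; f_vv(2)=-2.
Local maxima occur where both diagonal entries negative: (-3, 2), (3, 2). Count: 2.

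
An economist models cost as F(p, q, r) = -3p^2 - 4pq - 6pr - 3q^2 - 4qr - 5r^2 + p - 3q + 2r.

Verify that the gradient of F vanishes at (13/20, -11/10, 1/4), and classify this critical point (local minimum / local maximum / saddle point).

local maximum

∇F = (-6p - 4q - 6r + 1, -4p - 6q - 4r - 3, -6p - 4q - 10r + 2); substituting (13/20, -11/10, 1/4) gives ∇F = (0, 0, 0), so (13/20, -11/10, 1/4) is indeed a critical point.
The Hessian is constant: H = [[-6, -4, -6], [-4, -6, -4], [-6, -4, -10]].
Leading principal minors: Δ₁ = -6, Δ₂ = 20, Δ₃ = -80.
The minors alternate sign starting negative (−, +, −), so H is negative definite: a local maximum.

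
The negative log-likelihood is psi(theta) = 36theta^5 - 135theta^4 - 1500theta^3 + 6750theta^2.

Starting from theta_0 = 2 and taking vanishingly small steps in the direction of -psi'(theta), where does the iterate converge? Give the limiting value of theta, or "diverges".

psi'(theta) = 180theta(theta - 5)(theta - 3)(theta + 5), so psi'(2) = 7560.
Gradient descent moves in the -psi' direction, i.e. theta is decreasing.
The nearest critical point in that direction is theta = 0, where psi'' = 13500 > 0 (a local minimum). The iterate converges there.

0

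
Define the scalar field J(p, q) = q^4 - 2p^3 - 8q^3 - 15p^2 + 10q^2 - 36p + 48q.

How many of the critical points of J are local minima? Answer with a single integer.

2

J separates as a function of p plus a function of q, so ∇J=0 decouples.
∂J/∂p = -6(p + 2)(p + 3) = 0 at p ∈ {-3, -2}; ∂J/∂q = 4(q - 4)(q - 3)(q + 1) = 0 at q ∈ {-1, 3, 4}.
The Hessian is diagonal: diag(J_pp, J_qq). Second derivatives: J_pp(-3)=6, J_pp(-2)=-6; J_qq(-1)=80, J_qq(3)=-16, J_qq(4)=20.
Local minima occur where both diagonal entries positive: (-3, -1), (-3, 4). Count: 2.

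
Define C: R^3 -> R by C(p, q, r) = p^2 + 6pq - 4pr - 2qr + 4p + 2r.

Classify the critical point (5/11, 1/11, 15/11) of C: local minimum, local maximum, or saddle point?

saddle point

The Hessian is constant: H = [[2, 6, -4], [6, 0, -2], [-4, -2, 0]].
Leading principal minors: Δ₁ = 2, Δ₂ = -36, Δ₃ = 88.
The minors fit neither the all-positive nor the alternating-sign pattern, so H is indefinite: a saddle point.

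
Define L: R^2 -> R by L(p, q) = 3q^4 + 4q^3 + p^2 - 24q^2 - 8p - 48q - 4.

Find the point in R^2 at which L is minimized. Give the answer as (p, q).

(4, 2)

L(p,q) separates as A(p) + B(q) − 4, so its minimum is min A + min B − 4.
A'(p) = 2p - 8 vanishes at p ∈ {4}; B'(q) = 12(q - 2)(q + 1)(q + 2) vanishes at q ∈ {-2, -1, 2}.
Local minima of A (where A''>0): A(4)=-16. Local minima of B: B(-2)=16, B(2)=-112.
So the global minimum of L is A(4) + B(2) − 4 = -16 − 112 − 4 = -132, attained at (4, 2).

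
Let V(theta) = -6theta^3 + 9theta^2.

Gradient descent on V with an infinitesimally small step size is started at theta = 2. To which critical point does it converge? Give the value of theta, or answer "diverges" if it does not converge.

V'(theta) = -18theta(theta - 1), so V'(2) = -36.
Gradient descent moves in the -V' direction, i.e. theta is increasing.
There is no critical point above theta=2, and V' keeps the same sign, so the iterate runs off to +∞.

diverges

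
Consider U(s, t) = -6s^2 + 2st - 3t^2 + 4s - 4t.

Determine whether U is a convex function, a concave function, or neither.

U is quadratic, so its Hessian is the constant matrix H = [[-12, 2], [2, -6]].
det(H) = 68, tr(H) = -18.
det(H) > 0 and tr(H) < 0, so H is negative definite everywhere: concave.

concave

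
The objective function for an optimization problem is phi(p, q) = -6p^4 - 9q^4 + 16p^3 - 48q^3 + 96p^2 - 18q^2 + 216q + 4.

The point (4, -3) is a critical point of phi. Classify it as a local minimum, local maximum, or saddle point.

local maximum

The mixed partial ∂²phi/∂p∂q is 0, so the Hessian at any point is diag(phi_pp, phi_qq) = diag(24(-3p^2 + 4p + 8), -36(3q^2 + 8q + 1)).
At (4, -3): H = diag(-576, -144).
Both eigenvalues are negative, so H is negative definite: a local maximum.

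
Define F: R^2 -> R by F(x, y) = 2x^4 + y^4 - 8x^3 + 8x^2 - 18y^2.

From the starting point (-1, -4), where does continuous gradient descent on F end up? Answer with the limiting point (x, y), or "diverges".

F is separable, so gradient descent decouples: x follows -∂F/∂x, y follows -∂F/∂y.
∂F/∂x = 8x(x - 2)(x - 1); at x=-1 this is -48, so x increases.
∂F/∂y = 4y(y - 3)(y + 3); at y=-4 this is -112, so y increases.
x converges to its nearest critical value 0 (a local min of the x-part); y converges to -3. The iterate converges to (0, -3).

(0, -3)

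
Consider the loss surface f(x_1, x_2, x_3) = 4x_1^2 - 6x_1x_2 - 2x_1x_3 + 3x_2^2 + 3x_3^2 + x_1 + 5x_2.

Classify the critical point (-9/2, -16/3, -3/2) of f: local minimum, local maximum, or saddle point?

The Hessian is constant: H = [[8, -6, -2], [-6, 6, 0], [-2, 0, 6]].
Leading principal minors: Δ₁ = 8, Δ₂ = 12, Δ₃ = 48.
All leading minors are positive, so H is positive definite: a local minimum.

local minimum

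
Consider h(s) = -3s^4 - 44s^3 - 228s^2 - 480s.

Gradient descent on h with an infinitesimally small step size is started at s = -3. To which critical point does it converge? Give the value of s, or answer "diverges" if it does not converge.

h'(s) = -12(s + 2)(s + 4)(s + 5), so h'(-3) = 24.
Gradient descent moves in the -h' direction, i.e. s is decreasing.
The nearest critical point in that direction is s = -4, where h'' = 24 > 0 (a local minimum). The iterate converges there.

-4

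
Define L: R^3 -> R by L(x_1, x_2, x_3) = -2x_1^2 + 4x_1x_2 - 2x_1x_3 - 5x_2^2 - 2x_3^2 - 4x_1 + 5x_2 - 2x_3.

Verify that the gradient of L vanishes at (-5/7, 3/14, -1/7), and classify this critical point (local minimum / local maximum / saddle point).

∇L = (-4x_1 + 4x_2 - 2x_3 - 4, 4x_1 - 10x_2 + 5, -2x_1 - 4x_3 - 2); substituting (-5/7, 3/14, -1/7) gives ∇L = (0, 0, 0), so (-5/7, 3/14, -1/7) is indeed a critical point.
The Hessian is constant: H = [[-4, 4, -2], [4, -10, 0], [-2, 0, -4]].
Leading principal minors: Δ₁ = -4, Δ₂ = 24, Δ₃ = -56.
The minors alternate sign starting negative (−, +, −), so H is negative definite: a local maximum.

local maximum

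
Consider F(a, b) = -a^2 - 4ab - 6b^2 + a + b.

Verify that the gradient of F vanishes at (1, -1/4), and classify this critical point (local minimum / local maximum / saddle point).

local maximum

∇F = (-2a - 4b + 1, -4a - 12b + 1); substituting (1, -1/4) gives ∇F = (0, 0), so (1, -1/4) is indeed a critical point.
The Hessian of F is constant: H = [[-2, -4], [-4, -12]].
det(H) = (-2)·(-12) − (-4)² = 8.
det(H) > 0 and tr(H) = -14 < 0, so H is negative definite and the point is a local maximum.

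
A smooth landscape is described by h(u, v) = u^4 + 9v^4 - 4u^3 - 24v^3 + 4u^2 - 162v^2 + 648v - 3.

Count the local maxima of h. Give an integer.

h separates as a function of u plus a function of v, so ∇h=0 decouples.
∂h/∂u = 4u(u - 2)(u - 1) = 0 at u ∈ {0, 1, 2}; ∂h/∂v = 36(v - 3)(v - 2)(v + 3) = 0 at v ∈ {-3, 2, 3}.
The Hessian is diagonal: diag(h_uu, h_vv). Second derivatives: h_uu(0)=8, h_uu(1)=-4, h_uu(2)=8; h_vv(-3)=1080, h_vv(2)=-180, h_vv(3)=216.
Local maxima occur where both diagonal entries negative: (1, 2). Count: 1.

1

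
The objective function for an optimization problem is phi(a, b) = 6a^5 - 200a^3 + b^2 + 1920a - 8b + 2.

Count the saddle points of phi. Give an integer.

2

phi separates as a function of a plus a function of b, so ∇phi=0 decouples.
∂phi/∂a = 30(a - 4)(a - 2)(a + 2)(a + 4) = 0 at a ∈ {-4, -2, 2, 4}; ∂phi/∂b = 2(b - 4) = 0 at b ∈ {4}.
The Hessian is diagonal: diag(phi_aa, phi_bb). Second derivatives: phi_aa(-4)=-2880, phi_aa(-2)=1440, phi_aa(2)=-1440, phi_aa(4)=2880; phi_bb(4)=2.
Saddle points occur where the two diagonal entries have opposite signs: (-4, 4), (2, 4). Count: 2.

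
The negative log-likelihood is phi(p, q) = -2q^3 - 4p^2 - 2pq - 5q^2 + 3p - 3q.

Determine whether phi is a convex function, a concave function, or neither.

neither

The term -2q^3 is cubic, so the Hessian is not constant.
∂²phi/∂q² = -12q - 10, which takes both signs as q varies (negative for sufficiently large q). A diagonal entry of the Hessian changing sign means the Hessian is neither positive- nor negative-semidefinite on all of R^2.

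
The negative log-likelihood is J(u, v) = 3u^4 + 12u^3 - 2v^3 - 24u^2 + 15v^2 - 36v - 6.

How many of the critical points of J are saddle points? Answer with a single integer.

J separates as a function of u plus a function of v, so ∇J=0 decouples.
∂J/∂u = 12u(u - 1)(u + 4) = 0 at u ∈ {-4, 0, 1}; ∂J/∂v = -6(v - 3)(v - 2) = 0 at v ∈ {2, 3}.
The Hessian is diagonal: diag(J_uu, J_vv). Second derivatives: J_uu(-4)=240, J_uu(0)=-48, J_uu(1)=60; J_vv(2)=6, J_vv(3)=-6.
Saddle points occur where the two diagonal entries have opposite signs: (-4, 3), (0, 2), (1, 3). Count: 3.

3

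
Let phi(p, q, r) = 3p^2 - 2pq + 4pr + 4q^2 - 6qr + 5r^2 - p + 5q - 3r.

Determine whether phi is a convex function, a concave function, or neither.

convex

phi is quadratic, so its Hessian is the constant matrix H = [[6, -2, 4], [-2, 8, -6], [4, -6, 10]].
Leading principal minors: 6, 44, 192.
All positive ⇒ H ≻ 0 ⇒ convex.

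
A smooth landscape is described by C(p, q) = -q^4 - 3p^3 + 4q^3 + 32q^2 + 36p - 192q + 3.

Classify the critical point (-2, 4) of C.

The mixed partial ∂²C/∂p∂q is 0, so the Hessian at any point is diag(C_pp, C_qq) = diag(-18p, 4(-3q^2 + 6q + 16)).
At (-2, 4): H = diag(36, -32).
The eigenvalues have opposite signs, so H is indefinite: a saddle point.

saddle point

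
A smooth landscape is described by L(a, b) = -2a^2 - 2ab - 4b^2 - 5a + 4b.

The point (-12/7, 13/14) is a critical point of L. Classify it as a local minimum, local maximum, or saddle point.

The Hessian of L is constant: H = [[-4, -2], [-2, -8]].
det(H) = (-4)·(-8) − (-2)² = 28.
det(H) > 0 and tr(H) = -12 < 0, so H is negative definite and the point is a local maximum.

local maximum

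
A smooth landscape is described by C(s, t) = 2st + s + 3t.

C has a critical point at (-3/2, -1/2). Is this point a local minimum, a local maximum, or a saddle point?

saddle point

The Hessian of C is constant: H = [[0, 2], [2, 0]].
det(H) = 0·0 − 2² = -4.
Since det(H) < 0, H is indefinite and the critical point is a saddle point.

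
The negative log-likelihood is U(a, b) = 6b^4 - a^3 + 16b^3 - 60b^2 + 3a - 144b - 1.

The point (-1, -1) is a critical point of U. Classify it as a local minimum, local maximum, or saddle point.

The mixed partial ∂²U/∂a∂b is 0, so the Hessian at any point is diag(U_aa, U_bb) = diag(-6a, 24(3b^2 + 4b - 5)).
At (-1, -1): H = diag(6, -144).
The eigenvalues have opposite signs, so H is indefinite: a saddle point.

saddle point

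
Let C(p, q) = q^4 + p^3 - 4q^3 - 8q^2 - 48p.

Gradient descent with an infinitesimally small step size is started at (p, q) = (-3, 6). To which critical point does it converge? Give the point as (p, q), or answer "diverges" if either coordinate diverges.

C is separable, so gradient descent decouples: p follows -∂C/∂p, q follows -∂C/∂q.
∂C/∂p = 3(p - 4)(p + 4); at p=-3 this is -21, so p increases.
∂C/∂q = 4q(q - 4)(q + 1); at q=6 this is 336, so q decreases.
p converges to its nearest critical value 4 (a local min of the p-part); q converges to 4. The iterate converges to (4, 4).

(4, 4)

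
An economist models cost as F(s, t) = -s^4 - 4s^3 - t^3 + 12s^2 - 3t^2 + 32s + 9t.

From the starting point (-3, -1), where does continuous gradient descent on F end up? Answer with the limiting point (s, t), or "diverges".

(-1, -3)

F is separable, so gradient descent decouples: s follows -∂F/∂s, t follows -∂F/∂t.
∂F/∂s = -4(s - 2)(s + 1)(s + 4); at s=-3 this is -40, so s increases.
∂F/∂t = -3(t - 1)(t + 3); at t=-1 this is 12, so t decreases.
s converges to its nearest critical value -1 (a local min of the s-part); t converges to -3. The iterate converges to (-1, -3).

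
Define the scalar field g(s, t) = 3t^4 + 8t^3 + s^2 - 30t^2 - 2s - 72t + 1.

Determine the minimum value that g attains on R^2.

-152

g(s,t) separates as P(s) + Q(t) + 1, so its minimum is min P + min Q + 1.
P'(s) = 2s - 2 vanishes at s ∈ {1}; Q'(t) = 12(t - 2)(t + 1)(t + 3) vanishes at t ∈ {-3, -1, 2}.
Local minima of P (where P''>0): P(1)=-1. Local minima of Q: Q(-3)=-27, Q(2)=-152.
So the global minimum of g is P(1) + Q(2) + 1 = -1 − 152 + 1 = -152, attained at (1, 2).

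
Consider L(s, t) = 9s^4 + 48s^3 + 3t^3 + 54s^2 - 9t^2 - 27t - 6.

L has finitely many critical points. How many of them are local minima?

2

L separates as a function of s plus a function of t, so ∇L=0 decouples.
∂L/∂s = 36s(s + 1)(s + 3) = 0 at s ∈ {-3, -1, 0}; ∂L/∂t = 9(t - 3)(t + 1) = 0 at t ∈ {-1, 3}.
The Hessian is diagonal: diag(L_ss, L_tt). Second derivatives: L_ss(-3)=216, L_ss(-1)=-72, L_ss(0)=108; L_tt(-1)=-36, L_tt(3)=36.
Local minima occur where both diagonal entries positive: (-3, 3), (0, 3). Count: 2.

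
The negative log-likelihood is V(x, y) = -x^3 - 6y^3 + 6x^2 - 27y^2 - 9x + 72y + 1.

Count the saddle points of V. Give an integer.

V separates as a function of x plus a function of y, so ∇V=0 decouples.
∂V/∂x = -3(x - 3)(x - 1) = 0 at x ∈ {1, 3}; ∂V/∂y = -18(y - 1)(y + 4) = 0 at y ∈ {-4, 1}.
The Hessian is diagonal: diag(V_xx, V_yy). Second derivatives: V_xx(1)=6, V_xx(3)=-6; V_yy(-4)=90, V_yy(1)=-90.
Saddle points occur where the two diagonal entries have opposite signs: (1, 1), (3, -4). Count: 2.

2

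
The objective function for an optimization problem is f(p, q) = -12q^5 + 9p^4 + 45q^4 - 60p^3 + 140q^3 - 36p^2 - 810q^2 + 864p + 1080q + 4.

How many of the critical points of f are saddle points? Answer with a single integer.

f separates as a function of p plus a function of q, so ∇f=0 decouples.
∂f/∂p = 36(p - 4)(p - 3)(p + 2) = 0 at p ∈ {-2, 3, 4}; ∂f/∂q = -60(q - 3)(q - 2)(q - 1)(q + 3) = 0 at q ∈ {-3, 1, 2, 3}.
The Hessian is diagonal: diag(f_pp, f_qq). Second derivatives: f_pp(-2)=1080, f_pp(3)=-180, f_pp(4)=216; f_qq(-3)=7200, f_qq(1)=-480, f_qq(2)=300, f_qq(3)=-720.
Saddle points occur where the two diagonal entries have opposite signs: (-2, 1), (-2, 3), (3, -3), (3, 2), (4, 1), (4, 3). Count: 6.

6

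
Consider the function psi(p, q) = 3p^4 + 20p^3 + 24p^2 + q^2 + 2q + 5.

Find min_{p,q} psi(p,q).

psi(p,q) separates as A(p) + B(q) + 5, so its minimum is min A + min B + 5.
A'(p) = 12p(p + 1)(p + 4) vanishes at p ∈ {-4, -1, 0}; B'(q) = 2q + 2 vanishes at q ∈ {-1}.
Local minima of A (where A''>0): A(-4)=-128, A(0)=0. Local minima of B: B(-1)=-1.
So the global minimum of psi is A(-4) + B(-1) + 5 = -128 − 1 + 5 = -124, attained at (-4, -1).

-124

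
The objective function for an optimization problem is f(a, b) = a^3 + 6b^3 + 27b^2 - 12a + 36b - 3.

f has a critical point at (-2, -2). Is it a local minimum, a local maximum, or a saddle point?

local maximum

The mixed partial ∂²f/∂a∂b is 0, so the Hessian at any point is diag(f_aa, f_bb) = diag(6a, 18(2b + 3)).
At (-2, -2): H = diag(-12, -18).
Both eigenvalues are negative, so H is negative definite: a local maximum.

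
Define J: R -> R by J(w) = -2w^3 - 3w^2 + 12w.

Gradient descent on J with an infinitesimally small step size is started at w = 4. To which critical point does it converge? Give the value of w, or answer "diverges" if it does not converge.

J'(w) = -6(w - 1)(w + 2), so J'(4) = -108.
Gradient descent moves in the -J' direction, i.e. w is increasing.
There is no critical point above w=4, and J' keeps the same sign, so the iterate runs off to +∞.

diverges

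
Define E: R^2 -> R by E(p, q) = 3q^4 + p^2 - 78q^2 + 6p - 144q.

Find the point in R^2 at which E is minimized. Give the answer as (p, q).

E(p,q) separates as A(p) + B(q), so its minimum is min A + min B.
A'(p) = 2p + 6 vanishes at p ∈ {-3}; B'(q) = 12(q - 4)(q + 1)(q + 3) vanishes at q ∈ {-3, -1, 4}.
Local minima of A (where A''>0): A(-3)=-9. Local minima of B: B(-3)=-27, B(4)=-1056.
So the global minimum of E is A(-3) + B(4) = -9 − 1056 = -1065, attained at (-3, 4).

(-3, 4)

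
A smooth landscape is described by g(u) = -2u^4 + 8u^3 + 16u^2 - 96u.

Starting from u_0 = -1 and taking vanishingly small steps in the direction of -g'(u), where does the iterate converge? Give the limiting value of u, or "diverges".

2

g'(u) = -8(u - 3)(u - 2)(u + 2), so g'(-1) = -96.
Gradient descent moves in the -g' direction, i.e. u is increasing.
The nearest critical point in that direction is u = 2, where g'' = 32 > 0 (a local minimum). The iterate converges there.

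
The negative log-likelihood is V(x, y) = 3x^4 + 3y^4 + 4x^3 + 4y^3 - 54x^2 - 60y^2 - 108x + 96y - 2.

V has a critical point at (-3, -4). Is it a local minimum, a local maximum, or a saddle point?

local minimum

The mixed partial ∂²V/∂x∂y is 0, so the Hessian at any point is diag(V_xx, V_yy) = diag(12(3x^2 + 2x - 9), 12(3y^2 + 2y - 10)).
At (-3, -4): H = diag(144, 360).
Both eigenvalues are positive, so H is positive definite: a local minimum.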